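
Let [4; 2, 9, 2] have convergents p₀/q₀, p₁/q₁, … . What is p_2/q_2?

85/19

Using pₖ = aₖpₖ₋₁ + pₖ₋₂, qₖ = aₖqₖ₋₁ + qₖ₋₂ (with p₋₁=1, p₋₂=0, q₋₁=0, q₋₂=1):
  k=0: a=4, p=4, q=1
  k=1: a=2, p=9, q=2
  k=2: a=9, p=85, q=19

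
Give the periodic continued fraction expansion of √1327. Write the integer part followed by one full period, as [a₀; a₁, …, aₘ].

[36; 2, 2, 1, 35, 1, 2, 2, 72]

a₀ = ⌊√1327⌋ = 36.
With m₀=0, d₀=1 and mₖ₊₁ = dₖaₖ − mₖ, dₖ₊₁ = (n − mₖ₊₁²)/dₖ, aₖ₊₁ = ⌊(a₀+mₖ₊₁)/dₖ₊₁⌋:
  k=1: m=36, d=31, a=2
  k=2: m=26, d=21, a=2
  k=3: m=16, d=51, a=1
  k=4: m=35, d=2, a=35
  k=5: m=35, d=51, a=1
  k=6: m=16, d=21, a=2
  k=7: m=26, d=31, a=2
  k=8: m=36, d=1, a=72
d=1 and a=2a₀=72 at k=8, so the next step gives (m, d) = (36, 31) again — its k=1 value — and the period has length 8.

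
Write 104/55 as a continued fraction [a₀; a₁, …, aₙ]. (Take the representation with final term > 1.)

104 = 1*55 + 49
55 = 1*49 + 6
49 = 8*6 + 1
6 = 6*1 + 0  (stop)
So 104/55 = [1; 1, 8, 6].

[1; 1, 8, 6]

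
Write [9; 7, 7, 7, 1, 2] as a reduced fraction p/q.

Fold from the inside: start with 2/1.
  1 + 1/2 = 3/2
  7 + 2/3 = 23/3
  7 + 3/23 = 164/23
  7 + 23/164 = 1171/164
  9 + 164/1171 = 10703/1171

10703/1171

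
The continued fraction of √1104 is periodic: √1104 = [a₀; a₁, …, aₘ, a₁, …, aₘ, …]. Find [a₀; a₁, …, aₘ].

[33; 4, 2, 2, 2, 4, 66]

a₀ = ⌊√1104⌋ = 33.
With m₀=0, d₀=1 and mₖ₊₁ = dₖaₖ − mₖ, dₖ₊₁ = (n − mₖ₊₁²)/dₖ, aₖ₊₁ = ⌊(a₀+mₖ₊₁)/dₖ₊₁⌋:
  k=1: m=33, d=15, a=4
  k=2: m=27, d=25, a=2
  k=3: m=23, d=23, a=2
  k=4: m=23, d=25, a=2
  k=5: m=27, d=15, a=4
  k=6: m=33, d=1, a=66
d=1 and a=2a₀=66 at k=6, so the next step gives (m, d) = (33, 15) again — its k=1 value — and the period has length 6.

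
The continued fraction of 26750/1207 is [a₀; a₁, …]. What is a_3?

26750 = 22·1207 + 196   →  a_0 = 22
1207 = 6·196 + 31   →  a_1 = 6
196 = 6·31 + 10   →  a_2 = 6
31 = 3·10 + 1   →  a_3 = 3

3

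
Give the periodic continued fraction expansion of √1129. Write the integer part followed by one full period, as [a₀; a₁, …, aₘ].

[33; 1, 1, 1, 1, 66]

a₀ = ⌊√1129⌋ = 33.
With m₀=0, d₀=1 and mₖ₊₁ = dₖaₖ − mₖ, dₖ₊₁ = (n − mₖ₊₁²)/dₖ, aₖ₊₁ = ⌊(a₀+mₖ₊₁)/dₖ₊₁⌋:
  k=1: m=33, d=40, a=1
  k=2: m=7, d=27, a=1
  k=3: m=20, d=27, a=1
  k=4: m=7, d=40, a=1
  k=5: m=33, d=1, a=66
d=1 and a=2a₀=66 at k=5, so the next step gives (m, d) = (33, 40) again — its k=1 value — and the period has length 5.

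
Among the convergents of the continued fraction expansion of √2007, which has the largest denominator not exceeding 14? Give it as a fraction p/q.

√2007 = [44; 1, 3, 1, 88, …] (period length 4).
Convergents:
  p_0/q_0 = 44/1
  p_1/q_1 = 45/1
  p_2/q_2 = 179/4
  p_3/q_3 = 224/5
  p_4/q_4 = 19891/444
q_3 = 5 ≤ 14 < 444 = q_4, so the answer is 224/5.

224/5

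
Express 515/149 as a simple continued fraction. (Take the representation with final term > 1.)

515 = 3·149 + 68
149 = 2·68 + 13
68 = 5·13 + 3
13 = 4·3 + 1
3 = 3·1 + 0  (stop)
So 515/149 = [3; 2, 5, 4, 3].

[3; 2, 5, 4, 3]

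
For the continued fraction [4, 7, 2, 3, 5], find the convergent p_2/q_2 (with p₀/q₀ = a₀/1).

Using pₖ = aₖpₖ₋₁ + pₖ₋₂, qₖ = aₖqₖ₋₁ + qₖ₋₂ (with p₋₁=1, p₋₂=0, q₋₁=0, q₋₂=1):
  k=0: a=4, p=4, q=1
  k=1: a=7, p=29, q=7
  k=2: a=2, p=62, q=15

62/15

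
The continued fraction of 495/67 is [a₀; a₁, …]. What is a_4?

2

495 = 7·67 + 26   →  a_0 = 7
67 = 2·26 + 15   →  a_1 = 2
26 = 1·15 + 11   →  a_2 = 1
15 = 1·11 + 4   →  a_3 = 1
11 = 2·4 + 3   →  a_4 = 2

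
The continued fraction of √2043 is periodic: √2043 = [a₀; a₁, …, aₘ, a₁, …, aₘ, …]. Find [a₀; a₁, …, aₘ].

a₀ = ⌊√2043⌋ = 45.

[45; 5, 90]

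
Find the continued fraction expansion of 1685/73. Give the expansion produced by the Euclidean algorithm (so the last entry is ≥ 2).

1685 = 23·73 + 6
73 = 12·6 + 1
6 = 6·1 + 0  (stop)
So 1685/73 = [23; 12, 6].

[23; 12, 6]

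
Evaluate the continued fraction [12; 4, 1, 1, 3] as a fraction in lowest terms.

391/32

Fold from the inside: start with 3/1.
  1 + 1/3 = 4/3
  1 + 3/4 = 7/4
  4 + 4/7 = 32/7
  12 + 7/32 = 391/32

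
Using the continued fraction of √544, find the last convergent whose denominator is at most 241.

√544 = [23; 3, 11, 3, 46, …] (period length 4).
Convergents:
  p_0/q_0 = 23/1
  p_1/q_1 = 70/3
  p_2/q_2 = 793/34
  p_3/q_3 = 2449/105
  p_4/q_4 = 113447/4864
q_3 = 105 ≤ 241 < 4864 = q_4, so the answer is 2449/105.

2449/105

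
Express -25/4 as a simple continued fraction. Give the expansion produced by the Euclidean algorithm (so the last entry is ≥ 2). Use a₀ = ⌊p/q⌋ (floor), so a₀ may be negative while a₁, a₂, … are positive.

[-7; 1, 3]

-25 = -7*4 + 3
4 = 1*3 + 1
3 = 3*1 + 0  (stop)
So -25/4 = [-7; 1, 3].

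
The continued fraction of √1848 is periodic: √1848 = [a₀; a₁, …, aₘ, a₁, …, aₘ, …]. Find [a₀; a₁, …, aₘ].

a₀ = ⌊√1848⌋ = 42.
With m₀=0, d₀=1 and mₖ₊₁ = dₖaₖ − mₖ, dₖ₊₁ = (n − mₖ₊₁²)/dₖ, aₖ₊₁ = ⌊(a₀+mₖ₊₁)/dₖ₊₁⌋:
  k=1: m=42, d=84, a=1
  k=2: m=42, d=1, a=84
d=1 and a=2a₀=84 at k=2, so the next step gives (m, d) = (42, 84) again — its k=1 value — and the period has length 2.

[42; 1, 84]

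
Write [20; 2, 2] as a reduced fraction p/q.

102/5

Using pₖ = aₖpₖ₋₁ + pₖ₋₂ and qₖ = aₖqₖ₋₁ + qₖ₋₂:
  k=0: a=20, p=20, q=1
  k=1: a=2, p=41, q=2
  k=2: a=2, p=102, q=5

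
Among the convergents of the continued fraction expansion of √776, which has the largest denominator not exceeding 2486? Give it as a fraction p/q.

√776 = [27; 1, 5, 1, 54, …] (period length 4).
Convergents:
  p_0/q_0 = 27/1
  p_1/q_1 = 28/1
  p_2/q_2 = 167/6
  p_3/q_3 = 195/7
  p_4/q_4 = 10697/384
  p_5/q_5 = 10892/391
  p_6/q_6 = 65157/2339
  p_7/q_7 = 76049/2730
q_6 = 2339 ≤ 2486 < 2730 = q_7, so the answer is 65157/2339.

65157/2339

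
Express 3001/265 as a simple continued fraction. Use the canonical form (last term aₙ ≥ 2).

3001 = 11×265 + 86
265 = 3×86 + 7
86 = 12×7 + 2
7 = 3×2 + 1
2 = 2×1 + 0  (stop)
So 3001/265 = [11; 3, 12, 3, 2].

[11; 3, 12, 3, 2]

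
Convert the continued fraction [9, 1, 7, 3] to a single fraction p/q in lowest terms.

Using pₖ = aₖpₖ₋₁ + pₖ₋₂ and qₖ = aₖqₖ₋₁ + qₖ₋₂:
  k=0: a=9, p=9, q=1
  k=1: a=1, p=10, q=1
  k=2: a=7, p=79, q=8
  k=3: a=3, p=247, q=25

247/25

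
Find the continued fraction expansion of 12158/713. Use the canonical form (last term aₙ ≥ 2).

12158 = 17·713 + 37
713 = 19·37 + 10
37 = 3·10 + 7
10 = 1·7 + 3
7 = 2·3 + 1
3 = 3·1 + 0  (stop)
So 12158/713 = [17; 19, 3, 1, 2, 3].

[17; 19, 3, 1, 2, 3]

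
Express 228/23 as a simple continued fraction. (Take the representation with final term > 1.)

228 = 9*23 + 21
23 = 1*21 + 2
21 = 10*2 + 1
2 = 2*1 + 0  (stop)
So 228/23 = [9; 1, 10, 2].

[9; 1, 10, 2]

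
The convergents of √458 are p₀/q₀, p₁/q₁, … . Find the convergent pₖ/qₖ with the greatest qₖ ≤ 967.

√458 = [21; 2, 2, 42, …] (period length 3).
Convergents:
  p_0/q_0 = 21/1
  p_1/q_1 = 43/2
  p_2/q_2 = 107/5
  p_3/q_3 = 4537/212
  p_4/q_4 = 9181/429
  p_5/q_5 = 22899/1070
q_4 = 429 ≤ 967 < 1070 = q_5, so the answer is 9181/429.

9181/429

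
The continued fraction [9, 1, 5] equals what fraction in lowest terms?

Fold from the inside: start with 5/1.
  1 + 1/5 = 6/5
  9 + 5/6 = 59/6

59/6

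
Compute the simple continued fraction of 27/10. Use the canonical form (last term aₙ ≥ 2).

[2; 1, 2, 3]

27 = 2*10 + 7
10 = 1*7 + 3
7 = 2*3 + 1
3 = 3*1 + 0  (stop)
So 27/10 = [2; 1, 2, 3].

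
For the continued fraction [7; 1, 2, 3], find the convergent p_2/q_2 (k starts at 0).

23/3

Using pₖ = aₖpₖ₋₁ + pₖ₋₂, qₖ = aₖqₖ₋₁ + qₖ₋₂ (with p₋₁=1, p₋₂=0, q₋₁=0, q₋₂=1):
  k=0: a=7, p=7, q=1
  k=1: a=1, p=8, q=1
  k=2: a=2, p=23, q=3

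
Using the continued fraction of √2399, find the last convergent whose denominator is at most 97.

√2399 = [48; 1, 47, 1, 96, …] (period length 4).
Convergents:
  p_0/q_0 = 48/1
  p_1/q_1 = 49/1
  p_2/q_2 = 2351/48
  p_3/q_3 = 2400/49
  p_4/q_4 = 232751/4752
q_3 = 49 ≤ 97 < 4752 = q_4, so the answer is 2400/49.

2400/49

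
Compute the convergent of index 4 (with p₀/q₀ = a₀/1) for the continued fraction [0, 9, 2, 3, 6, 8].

Using pₖ = aₖpₖ₋₁ + pₖ₋₂, qₖ = aₖqₖ₋₁ + qₖ₋₂ (with p₋₁=1, p₋₂=0, q₋₁=0, q₋₂=1):
  k=0: a=0, p=0, q=1
  k=1: a=9, p=1, q=9
  k=2: a=2, p=2, q=19
  k=3: a=3, p=7, q=66
  k=4: a=6, p=44, q=415

44/415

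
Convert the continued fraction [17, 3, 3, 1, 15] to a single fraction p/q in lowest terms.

Fold from the inside: start with 15/1.
  1 + 1/15 = 16/15
  3 + 15/16 = 63/16
  3 + 16/63 = 205/63
  17 + 63/205 = 3548/205

3548/205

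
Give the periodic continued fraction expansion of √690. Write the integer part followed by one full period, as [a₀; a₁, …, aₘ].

a₀ = ⌊√690⌋ = 26.

[26; 3, 1, 2, 1, 3, 52]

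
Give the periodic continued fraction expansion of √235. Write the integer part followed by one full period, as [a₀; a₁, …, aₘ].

[15; 3, 30]

a₀ = ⌊√235⌋ = 15.
With m₀=0, d₀=1 and mₖ₊₁ = dₖaₖ − mₖ, dₖ₊₁ = (n − mₖ₊₁²)/dₖ, aₖ₊₁ = ⌊(a₀+mₖ₊₁)/dₖ₊₁⌋:
  k=1: m=15, d=10, a=3
  k=2: m=15, d=1, a=30
d=1 and a=2a₀=30 at k=2, so the next step gives (m, d) = (15, 10) again — its k=1 value — and the period has length 2.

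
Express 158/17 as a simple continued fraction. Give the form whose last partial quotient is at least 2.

[9; 3, 2, 2]

158 = 9*17 + 5
17 = 3*5 + 2
5 = 2*2 + 1
2 = 2*1 + 0  (stop)
So 158/17 = [9; 3, 2, 2].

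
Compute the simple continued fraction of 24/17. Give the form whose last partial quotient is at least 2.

[1; 2, 2, 3]

24 = 1·17 + 7
17 = 2·7 + 3
7 = 2·3 + 1
3 = 3·1 + 0  (stop)
So 24/17 = [1; 2, 2, 3].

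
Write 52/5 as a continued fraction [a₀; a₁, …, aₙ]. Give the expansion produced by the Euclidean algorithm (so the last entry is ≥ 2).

[10; 2, 2]

52 = 10·5 + 2
5 = 2·2 + 1
2 = 2·1 + 0  (stop)
So 52/5 = [10; 2, 2].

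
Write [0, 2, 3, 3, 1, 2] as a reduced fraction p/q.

Using pₖ = aₖpₖ₋₁ + pₖ₋₂ and qₖ = aₖqₖ₋₁ + qₖ₋₂:
  k=0: a=0, p=0, q=1
  k=1: a=2, p=1, q=2
  k=2: a=3, p=3, q=7
  k=3: a=3, p=10, q=23
  k=4: a=1, p=13, q=30
  k=5: a=2, p=36, q=83

36/83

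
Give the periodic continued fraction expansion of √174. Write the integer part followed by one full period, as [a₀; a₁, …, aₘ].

[13; 5, 4, 5, 26]

a₀ = ⌊√174⌋ = 13.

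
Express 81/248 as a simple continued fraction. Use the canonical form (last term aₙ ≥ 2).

81 = 0·248 + 81
248 = 3·81 + 5
81 = 16·5 + 1
5 = 5·1 + 0  (stop)
So 81/248 = [0; 3, 16, 5].

[0; 3, 16, 5]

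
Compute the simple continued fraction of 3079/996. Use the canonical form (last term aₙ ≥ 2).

3079 = 3*996 + 91
996 = 10*91 + 86
91 = 1*86 + 5
86 = 17*5 + 1
5 = 5*1 + 0  (stop)
So 3079/996 = [3; 10, 1, 17, 5].

[3; 10, 1, 17, 5]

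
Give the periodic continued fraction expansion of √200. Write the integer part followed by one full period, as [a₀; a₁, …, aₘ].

a₀ = ⌊√200⌋ = 14.
With m₀=0, d₀=1 and mₖ₊₁ = dₖaₖ − mₖ, dₖ₊₁ = (n − mₖ₊₁²)/dₖ, aₖ₊₁ = ⌊(a₀+mₖ₊₁)/dₖ₊₁⌋:
  k=1: m=14, d=4, a=7
  k=2: m=14, d=1, a=28
d=1 and a=2a₀=28 at k=2, so the next step gives (m, d) = (14, 4) again — its k=1 value — and the period has length 2.

[14; 7, 28]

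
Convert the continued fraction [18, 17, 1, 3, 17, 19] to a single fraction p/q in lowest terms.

421543/23346

Fold from the inside: start with 19/1.
  17 + 1/19 = 324/19
  3 + 19/324 = 991/324
  1 + 324/991 = 1315/991
  17 + 991/1315 = 23346/1315
  18 + 1315/23346 = 421543/23346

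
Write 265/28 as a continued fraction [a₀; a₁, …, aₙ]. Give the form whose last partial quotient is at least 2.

[9; 2, 6, 2]

265 = 9×28 + 13
28 = 2×13 + 2
13 = 6×2 + 1
2 = 2×1 + 0  (stop)
So 265/28 = [9; 2, 6, 2].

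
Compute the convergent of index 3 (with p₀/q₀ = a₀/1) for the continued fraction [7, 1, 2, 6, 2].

Using pₖ = aₖpₖ₋₁ + pₖ₋₂, qₖ = aₖqₖ₋₁ + qₖ₋₂ (with p₋₁=1, p₋₂=0, q₋₁=0, q₋₂=1):
  k=0: a=7, p=7, q=1
  k=1: a=1, p=8, q=1
  k=2: a=2, p=23, q=3
  k=3: a=6, p=146, q=19

146/19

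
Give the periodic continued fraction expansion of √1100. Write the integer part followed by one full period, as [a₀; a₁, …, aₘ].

a₀ = ⌊√1100⌋ = 33.
With m₀=0, d₀=1 and mₖ₊₁ = dₖaₖ − mₖ, dₖ₊₁ = (n − mₖ₊₁²)/dₖ, aₖ₊₁ = ⌊(a₀+mₖ₊₁)/dₖ₊₁⌋:
  k=1: m=33, d=11, a=6
  k=2: m=33, d=1, a=66
d=1 and a=2a₀=66 at k=2, so the next step gives (m, d) = (33, 11) again — its k=1 value — and the period has length 2.

[33; 6, 66]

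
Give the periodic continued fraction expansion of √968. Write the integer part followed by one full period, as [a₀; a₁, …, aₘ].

[31; 8, 1, 6, 1, 8, 62]

a₀ = ⌊√968⌋ = 31.
With m₀=0, d₀=1 and mₖ₊₁ = dₖaₖ − mₖ, dₖ₊₁ = (n − mₖ₊₁²)/dₖ, aₖ₊₁ = ⌊(a₀+mₖ₊₁)/dₖ₊₁⌋:
  k=1: m=31, d=7, a=8
  k=2: m=25, d=49, a=1
  k=3: m=24, d=8, a=6
  k=4: m=24, d=49, a=1
  k=5: m=25, d=7, a=8
  k=6: m=31, d=1, a=62
d=1 and a=2a₀=62 at k=6, so the next step gives (m, d) = (31, 7) again — its k=1 value — and the period has length 6.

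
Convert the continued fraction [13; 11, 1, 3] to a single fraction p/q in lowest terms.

615/47

Fold from the inside: start with 3/1.
  1 + 1/3 = 4/3
  11 + 3/4 = 47/4
  13 + 4/47 = 615/47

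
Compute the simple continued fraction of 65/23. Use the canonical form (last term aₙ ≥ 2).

[2; 1, 4, 1, 3]

65 = 2×23 + 19
23 = 1×19 + 4
19 = 4×4 + 3
4 = 1×3 + 1
3 = 3×1 + 0  (stop)
So 65/23 = [2; 1, 4, 1, 3].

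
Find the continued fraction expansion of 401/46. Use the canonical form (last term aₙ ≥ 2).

401 = 8×46 + 33
46 = 1×33 + 13
33 = 2×13 + 7
13 = 1×7 + 6
7 = 1×6 + 1
6 = 6×1 + 0  (stop)
So 401/46 = [8; 1, 2, 1, 1, 6].

[8; 1, 2, 1, 1, 6]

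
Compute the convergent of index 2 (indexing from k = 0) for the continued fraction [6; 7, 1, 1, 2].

Using pₖ = aₖpₖ₋₁ + pₖ₋₂, qₖ = aₖqₖ₋₁ + qₖ₋₂ (with p₋₁=1, p₋₂=0, q₋₁=0, q₋₂=1):
  k=0: a=6, p=6, q=1
  k=1: a=7, p=43, q=7
  k=2: a=1, p=49, q=8

49/8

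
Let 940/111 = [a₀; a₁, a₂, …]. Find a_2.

940 = 8·111 + 52   →  a_0 = 8
111 = 2·52 + 7   →  a_1 = 2
52 = 7·7 + 3   →  a_2 = 7

7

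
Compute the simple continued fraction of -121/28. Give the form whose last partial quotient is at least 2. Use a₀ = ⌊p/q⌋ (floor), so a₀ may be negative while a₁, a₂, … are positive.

-121 = -5*28 + 19
28 = 1*19 + 9
19 = 2*9 + 1
9 = 9*1 + 0  (stop)
So -121/28 = [-5; 1, 2, 9].

[-5; 1, 2, 9]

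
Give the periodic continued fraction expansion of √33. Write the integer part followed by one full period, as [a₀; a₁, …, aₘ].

[5; 1, 2, 1, 10]

a₀ = ⌊√33⌋ = 5.
With m₀=0, d₀=1 and mₖ₊₁ = dₖaₖ − mₖ, dₖ₊₁ = (n − mₖ₊₁²)/dₖ, aₖ₊₁ = ⌊(a₀+mₖ₊₁)/dₖ₊₁⌋:
  k=1: m=5, d=8, a=1
  k=2: m=3, d=3, a=2
  k=3: m=3, d=8, a=1
  k=4: m=5, d=1, a=10
d=1 and a=2a₀=10 at k=4, so the next step gives (m, d) = (5, 8) again — its k=1 value — and the period has length 4.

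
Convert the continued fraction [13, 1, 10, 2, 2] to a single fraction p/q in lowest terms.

Fold from the inside: start with 2/1.
  2 + 1/2 = 5/2
  10 + 2/5 = 52/5
  1 + 5/52 = 57/52
  13 + 52/57 = 793/57

793/57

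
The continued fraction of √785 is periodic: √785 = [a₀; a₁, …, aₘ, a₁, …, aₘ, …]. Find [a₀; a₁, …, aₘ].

a₀ = ⌊√785⌋ = 28.
With m₀=0, d₀=1 and mₖ₊₁ = dₖaₖ − mₖ, dₖ₊₁ = (n − mₖ₊₁²)/dₖ, aₖ₊₁ = ⌊(a₀+mₖ₊₁)/dₖ₊₁⌋:
  k=1: m=28, d=1, a=56
d=1 and a=2a₀=56 at k=1, so the next step gives (m, d) = (28, 1) again — its k=1 value — and the period has length 1.

[28; 56]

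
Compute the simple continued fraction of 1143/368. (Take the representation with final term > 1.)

1143 = 3*368 + 39
368 = 9*39 + 17
39 = 2*17 + 5
17 = 3*5 + 2
5 = 2*2 + 1
2 = 2*1 + 0  (stop)
So 1143/368 = [3; 9, 2, 3, 2, 2].

[3; 9, 2, 3, 2, 2]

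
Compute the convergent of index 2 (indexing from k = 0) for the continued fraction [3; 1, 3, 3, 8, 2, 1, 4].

Using pₖ = aₖpₖ₋₁ + pₖ₋₂, qₖ = aₖqₖ₋₁ + qₖ₋₂ (with p₋₁=1, p₋₂=0, q₋₁=0, q₋₂=1):
  k=0: a=3, p=3, q=1
  k=1: a=1, p=4, q=1
  k=2: a=3, p=15, q=4

15/4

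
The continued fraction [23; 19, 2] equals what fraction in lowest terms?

Fold from the inside: start with 2/1.
  19 + 1/2 = 39/2
  23 + 2/39 = 899/39

899/39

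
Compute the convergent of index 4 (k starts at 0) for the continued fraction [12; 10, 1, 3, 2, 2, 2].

1173/97

Using pₖ = aₖpₖ₋₁ + pₖ₋₂, qₖ = aₖqₖ₋₁ + qₖ₋₂ (with p₋₁=1, p₋₂=0, q₋₁=0, q₋₂=1):
  k=0: a=12, p=12, q=1
  k=1: a=10, p=121, q=10
  k=2: a=1, p=133, q=11
  k=3: a=3, p=520, q=43
  k=4: a=2, p=1173, q=97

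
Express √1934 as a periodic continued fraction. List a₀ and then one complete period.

a₀ = ⌊√1934⌋ = 43.
With m₀=0, d₀=1 and mₖ₊₁ = dₖaₖ − mₖ, dₖ₊₁ = (n − mₖ₊₁²)/dₖ, aₖ₊₁ = ⌊(a₀+mₖ₊₁)/dₖ₊₁⌋:
  k=1: m=43, d=85, a=1
  k=2: m=42, d=2, a=42
  k=3: m=42, d=85, a=1
  k=4: m=43, d=1, a=86
d=1 and a=2a₀=86 at k=4, so the next step gives (m, d) = (43, 85) again — its k=1 value — and the period has length 4.

[43; 1, 42, 1, 86]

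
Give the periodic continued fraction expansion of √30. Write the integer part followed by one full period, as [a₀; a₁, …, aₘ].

[5; 2, 10]

a₀ = ⌊√30⌋ = 5.
With m₀=0, d₀=1 and mₖ₊₁ = dₖaₖ − mₖ, dₖ₊₁ = (n − mₖ₊₁²)/dₖ, aₖ₊₁ = ⌊(a₀+mₖ₊₁)/dₖ₊₁⌋:
  k=1: m=5, d=5, a=2
  k=2: m=5, d=1, a=10
d=1 and a=2a₀=10 at k=2, so the next step gives (m, d) = (5, 5) again — its k=1 value — and the period has length 2.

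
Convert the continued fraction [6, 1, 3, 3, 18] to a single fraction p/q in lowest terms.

1611/238

Fold from the inside: start with 18/1.
  3 + 1/18 = 55/18
  3 + 18/55 = 183/55
  1 + 55/183 = 238/183
  6 + 183/238 = 1611/238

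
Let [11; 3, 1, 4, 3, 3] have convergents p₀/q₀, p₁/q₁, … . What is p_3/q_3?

214/19

Using pₖ = aₖpₖ₋₁ + pₖ₋₂, qₖ = aₖqₖ₋₁ + qₖ₋₂ (with p₋₁=1, p₋₂=0, q₋₁=0, q₋₂=1):
  k=0: a=11, p=11, q=1
  k=1: a=3, p=34, q=3
  k=2: a=1, p=45, q=4
  k=3: a=4, p=214, q=19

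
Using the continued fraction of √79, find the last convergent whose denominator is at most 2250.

12799/1440

√79 = [8; 1, 7, 1, 16, …] (period length 4).
Convergents:
  p_0/q_0 = 8/1
  p_1/q_1 = 9/1
  p_2/q_2 = 71/8
  p_3/q_3 = 80/9
  p_4/q_4 = 1351/152
  p_5/q_5 = 1431/161
  p_6/q_6 = 11368/1279
  p_7/q_7 = 12799/1440
  p_8/q_8 = 216152/24319
q_7 = 1440 ≤ 2250 < 24319 = q_8, so the answer is 12799/1440.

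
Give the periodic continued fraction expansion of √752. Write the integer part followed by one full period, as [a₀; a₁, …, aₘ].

[27; 2, 2, 1, 2, 1, 2, 2, 54]

a₀ = ⌊√752⌋ = 27.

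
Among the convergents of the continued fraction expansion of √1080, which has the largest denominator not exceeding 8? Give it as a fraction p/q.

√1080 = [32; 1, 6, 3, 6, 1, 64, …] (period length 6).
Convergents:
  p_0/q_0 = 32/1
  p_1/q_1 = 33/1
  p_2/q_2 = 230/7
  p_3/q_3 = 723/22
q_2 = 7 ≤ 8 < 22 = q_3, so the answer is 230/7.

230/7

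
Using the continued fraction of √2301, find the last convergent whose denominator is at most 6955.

147312/3071

√2301 = [47; 1, 30, 1, 94, …] (period length 4).
Convergents:
  p_0/q_0 = 47/1
  p_1/q_1 = 48/1
  p_2/q_2 = 1487/31
  p_3/q_3 = 1535/32
  p_4/q_4 = 145777/3039
  p_5/q_5 = 147312/3071
  p_6/q_6 = 4565137/95169
q_5 = 3071 ≤ 6955 < 95169 = q_6, so the answer is 147312/3071.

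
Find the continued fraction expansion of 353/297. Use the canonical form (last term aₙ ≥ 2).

[1; 5, 3, 3, 2, 2]

353 = 1*297 + 56
297 = 5*56 + 17
56 = 3*17 + 5
17 = 3*5 + 2
5 = 2*2 + 1
2 = 2*1 + 0  (stop)
So 353/297 = [1; 5, 3, 3, 2, 2].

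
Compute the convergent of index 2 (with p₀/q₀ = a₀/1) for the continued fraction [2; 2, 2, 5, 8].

Using pₖ = aₖpₖ₋₁ + pₖ₋₂, qₖ = aₖqₖ₋₁ + qₖ₋₂ (with p₋₁=1, p₋₂=0, q₋₁=0, q₋₂=1):
  k=0: a=2, p=2, q=1
  k=1: a=2, p=5, q=2
  k=2: a=2, p=12, q=5

12/5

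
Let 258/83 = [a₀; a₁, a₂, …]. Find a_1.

258 = 3·83 + 9   →  a_0 = 3
83 = 9·9 + 2   →  a_1 = 9

9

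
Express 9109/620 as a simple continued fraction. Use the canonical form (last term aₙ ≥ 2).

[14; 1, 2, 4, 15, 1, 2]

9109 = 14*620 + 429
620 = 1*429 + 191
429 = 2*191 + 47
191 = 4*47 + 3
47 = 15*3 + 2
3 = 1*2 + 1
2 = 2*1 + 0  (stop)
So 9109/620 = [14; 1, 2, 4, 15, 1, 2].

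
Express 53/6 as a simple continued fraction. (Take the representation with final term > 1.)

[8; 1, 5]

53 = 8×6 + 5
6 = 1×5 + 1
5 = 5×1 + 0  (stop)
So 53/6 = [8; 1, 5].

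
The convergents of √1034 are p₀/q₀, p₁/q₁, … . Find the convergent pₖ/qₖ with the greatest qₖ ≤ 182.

√1034 = [32; 6, 2, 2, 2, 6, 64, …] (period length 6).
Convergents:
  p_0/q_0 = 32/1
  p_1/q_1 = 193/6
  p_2/q_2 = 418/13
  p_3/q_3 = 1029/32
  p_4/q_4 = 2476/77
  p_5/q_5 = 15885/494
q_4 = 77 ≤ 182 < 494 = q_5, so the answer is 2476/77.

2476/77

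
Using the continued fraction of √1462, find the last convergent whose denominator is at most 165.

2753/72

√1462 = [38; 4, 4, 4, 76, …] (period length 4).
Convergents:
  p_0/q_0 = 38/1
  p_1/q_1 = 153/4
  p_2/q_2 = 650/17
  p_3/q_3 = 2753/72
  p_4/q_4 = 209878/5489
q_3 = 72 ≤ 165 < 5489 = q_4, so the answer is 2753/72.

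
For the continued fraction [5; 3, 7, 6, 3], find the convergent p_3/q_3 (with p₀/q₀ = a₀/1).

Using pₖ = aₖpₖ₋₁ + pₖ₋₂, qₖ = aₖqₖ₋₁ + qₖ₋₂ (with p₋₁=1, p₋₂=0, q₋₁=0, q₋₂=1):
  k=0: a=5, p=5, q=1
  k=1: a=3, p=16, q=3
  k=2: a=7, p=117, q=22
  k=3: a=6, p=718, q=135

718/135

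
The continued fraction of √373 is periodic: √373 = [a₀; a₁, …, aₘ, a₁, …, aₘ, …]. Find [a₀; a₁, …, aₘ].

[19; 3, 5, 5, 3, 38]

a₀ = ⌊√373⌋ = 19.
With m₀=0, d₀=1 and mₖ₊₁ = dₖaₖ − mₖ, dₖ₊₁ = (n − mₖ₊₁²)/dₖ, aₖ₊₁ = ⌊(a₀+mₖ₊₁)/dₖ₊₁⌋:
  k=1: m=19, d=12, a=3
  k=2: m=17, d=7, a=5
  k=3: m=18, d=7, a=5
  k=4: m=17, d=12, a=3
  k=5: m=19, d=1, a=38
d=1 and a=2a₀=38 at k=5, so the next step gives (m, d) = (19, 12) again — its k=1 value — and the period has length 5.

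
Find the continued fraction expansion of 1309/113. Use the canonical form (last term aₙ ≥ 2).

[11; 1, 1, 2, 2, 9]

1309 = 11×113 + 66
113 = 1×66 + 47
66 = 1×47 + 19
47 = 2×19 + 9
19 = 2×9 + 1
9 = 9×1 + 0  (stop)
So 1309/113 = [11; 1, 1, 2, 2, 9].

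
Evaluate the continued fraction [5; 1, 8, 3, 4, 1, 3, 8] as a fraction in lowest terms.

Fold from the inside: start with 8/1.
  3 + 1/8 = 25/8
  1 + 8/25 = 33/25
  4 + 25/33 = 157/33
  3 + 33/157 = 504/157
  8 + 157/504 = 4189/504
  1 + 504/4189 = 4693/4189
  5 + 4189/4693 = 27654/4693

27654/4693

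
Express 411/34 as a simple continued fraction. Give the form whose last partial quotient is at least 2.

[12; 11, 3]

411 = 12×34 + 3
34 = 11×3 + 1
3 = 3×1 + 0  (stop)
So 411/34 = [12; 11, 3].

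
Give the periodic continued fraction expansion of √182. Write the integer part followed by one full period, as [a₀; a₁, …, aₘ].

a₀ = ⌊√182⌋ = 13.

[13; 2, 26]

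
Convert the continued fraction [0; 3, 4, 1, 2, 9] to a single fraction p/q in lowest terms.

131/421

Using pₖ = aₖpₖ₋₁ + pₖ₋₂ and qₖ = aₖqₖ₋₁ + qₖ₋₂:
  k=0: a=0, p=0, q=1
  k=1: a=3, p=1, q=3
  k=2: a=4, p=4, q=13
  k=3: a=1, p=5, q=16
  k=4: a=2, p=14, q=45
  k=5: a=9, p=131, q=421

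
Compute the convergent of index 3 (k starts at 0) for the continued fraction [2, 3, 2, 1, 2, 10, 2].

Using pₖ = aₖpₖ₋₁ + pₖ₋₂, qₖ = aₖqₖ₋₁ + qₖ₋₂ (with p₋₁=1, p₋₂=0, q₋₁=0, q₋₂=1):
  k=0: a=2, p=2, q=1
  k=1: a=3, p=7, q=3
  k=2: a=2, p=16, q=7
  k=3: a=1, p=23, q=10

23/10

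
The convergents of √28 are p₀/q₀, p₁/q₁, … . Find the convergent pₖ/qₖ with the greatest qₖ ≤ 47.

127/24

√28 = [5; 3, 2, 3, 10, …] (period length 4).
Convergents:
  p_0/q_0 = 5/1
  p_1/q_1 = 16/3
  p_2/q_2 = 37/7
  p_3/q_3 = 127/24
  p_4/q_4 = 1307/247
q_3 = 24 ≤ 47 < 247 = q_4, so the answer is 127/24.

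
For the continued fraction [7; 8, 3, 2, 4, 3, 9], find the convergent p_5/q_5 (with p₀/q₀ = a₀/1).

Using pₖ = aₖpₖ₋₁ + pₖ₋₂, qₖ = aₖqₖ₋₁ + qₖ₋₂ (with p₋₁=1, p₋₂=0, q₋₁=0, q₋₂=1):
  k=0: a=7, p=7, q=1
  k=1: a=8, p=57, q=8
  k=2: a=3, p=178, q=25
  k=3: a=2, p=413, q=58
  k=4: a=4, p=1830, q=257
  k=5: a=3, p=5903, q=829

5903/829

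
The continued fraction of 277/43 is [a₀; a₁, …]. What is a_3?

1

277 = 6·43 + 19   →  a_0 = 6
43 = 2·19 + 5   →  a_1 = 2
19 = 3·5 + 4   →  a_2 = 3
5 = 1·4 + 1   →  a_3 = 1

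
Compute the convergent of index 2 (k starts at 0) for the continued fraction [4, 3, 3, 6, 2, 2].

43/10

Using pₖ = aₖpₖ₋₁ + pₖ₋₂, qₖ = aₖqₖ₋₁ + qₖ₋₂ (with p₋₁=1, p₋₂=0, q₋₁=0, q₋₂=1):
  k=0: a=4, p=4, q=1
  k=1: a=3, p=13, q=3
  k=2: a=3, p=43, q=10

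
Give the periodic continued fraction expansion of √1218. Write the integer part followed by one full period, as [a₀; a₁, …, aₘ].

[34; 1, 8, 1, 68]

a₀ = ⌊√1218⌋ = 34.
With m₀=0, d₀=1 and mₖ₊₁ = dₖaₖ − mₖ, dₖ₊₁ = (n − mₖ₊₁²)/dₖ, aₖ₊₁ = ⌊(a₀+mₖ₊₁)/dₖ₊₁⌋:
  k=1: m=34, d=62, a=1
  k=2: m=28, d=7, a=8
  k=3: m=28, d=62, a=1
  k=4: m=34, d=1, a=68
d=1 and a=2a₀=68 at k=4, so the next step gives (m, d) = (34, 62) again — its k=1 value — and the period has length 4.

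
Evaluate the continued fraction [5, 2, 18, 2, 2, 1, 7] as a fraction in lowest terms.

Using pₖ = aₖpₖ₋₁ + pₖ₋₂ and qₖ = aₖqₖ₋₁ + qₖ₋₂:
  k=0: a=5, p=5, q=1
  k=1: a=2, p=11, q=2
  k=2: a=18, p=203, q=37
  k=3: a=2, p=417, q=76
  k=4: a=2, p=1037, q=189
  k=5: a=1, p=1454, q=265
  k=6: a=7, p=11215, q=2044

11215/2044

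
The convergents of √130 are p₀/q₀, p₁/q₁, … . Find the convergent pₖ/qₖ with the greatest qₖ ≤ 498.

2611/229

√130 = [11; 2, 2, 22, …] (period length 3).
Convergents:
  p_0/q_0 = 11/1
  p_1/q_1 = 23/2
  p_2/q_2 = 57/5
  p_3/q_3 = 1277/112
  p_4/q_4 = 2611/229
  p_5/q_5 = 6499/570
q_4 = 229 ≤ 498 < 570 = q_5, so the answer is 2611/229.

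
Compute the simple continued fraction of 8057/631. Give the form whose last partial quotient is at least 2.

8057 = 12×631 + 485
631 = 1×485 + 146
485 = 3×146 + 47
146 = 3×47 + 5
47 = 9×5 + 2
5 = 2×2 + 1
2 = 2×1 + 0  (stop)
So 8057/631 = [12; 1, 3, 3, 9, 2, 2].

[12; 1, 3, 3, 9, 2, 2]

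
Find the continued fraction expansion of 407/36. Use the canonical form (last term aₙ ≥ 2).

[11; 3, 3, 1, 2]

407 = 11×36 + 11
36 = 3×11 + 3
11 = 3×3 + 2
3 = 1×2 + 1
2 = 2×1 + 0  (stop)
So 407/36 = [11; 3, 3, 1, 2].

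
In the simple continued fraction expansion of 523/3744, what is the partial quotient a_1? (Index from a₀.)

523 = 0·3744 + 523   →  a_0 = 0
3744 = 7·523 + 83   →  a_1 = 7

7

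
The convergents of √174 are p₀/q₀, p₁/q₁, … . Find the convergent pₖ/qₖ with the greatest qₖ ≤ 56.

√174 = [13; 5, 4, 5, 26, …] (period length 4).
Convergents:
  p_0/q_0 = 13/1
  p_1/q_1 = 66/5
  p_2/q_2 = 277/21
  p_3/q_3 = 1451/110
q_2 = 21 ≤ 56 < 110 = q_3, so the answer is 277/21.

277/21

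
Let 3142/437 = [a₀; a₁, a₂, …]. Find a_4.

3

3142 = 7·437 + 83   →  a_0 = 7
437 = 5·83 + 22   →  a_1 = 5
83 = 3·22 + 17   →  a_2 = 3
22 = 1·17 + 5   →  a_3 = 1
17 = 3·5 + 2   →  a_4 = 3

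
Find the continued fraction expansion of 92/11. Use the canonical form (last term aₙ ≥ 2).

92 = 8×11 + 4
11 = 2×4 + 3
4 = 1×3 + 1
3 = 3×1 + 0  (stop)
So 92/11 = [8; 2, 1, 3].

[8; 2, 1, 3]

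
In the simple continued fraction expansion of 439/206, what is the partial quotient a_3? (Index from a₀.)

439 = 2·206 + 27   →  a_0 = 2
206 = 7·27 + 17   →  a_1 = 7
27 = 1·17 + 10   →  a_2 = 1
17 = 1·10 + 7   →  a_3 = 1

1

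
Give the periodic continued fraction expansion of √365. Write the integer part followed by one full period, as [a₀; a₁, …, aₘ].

[19; 9, 1, 1, 9, 38]

a₀ = ⌊√365⌋ = 19.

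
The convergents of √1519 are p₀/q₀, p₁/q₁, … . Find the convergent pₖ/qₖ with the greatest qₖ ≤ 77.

√1519 = [38; 1, 37, 1, 76, …] (period length 4).
Convergents:
  p_0/q_0 = 38/1
  p_1/q_1 = 39/1
  p_2/q_2 = 1481/38
  p_3/q_3 = 1520/39
  p_4/q_4 = 117001/3002
q_3 = 39 ≤ 77 < 3002 = q_4, so the answer is 1520/39.

1520/39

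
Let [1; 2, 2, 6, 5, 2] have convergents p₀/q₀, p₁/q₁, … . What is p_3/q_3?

Using pₖ = aₖpₖ₋₁ + pₖ₋₂, qₖ = aₖqₖ₋₁ + qₖ₋₂ (with p₋₁=1, p₋₂=0, q₋₁=0, q₋₂=1):
  k=0: a=1, p=1, q=1
  k=1: a=2, p=3, q=2
  k=2: a=2, p=7, q=5
  k=3: a=6, p=45, q=32

45/32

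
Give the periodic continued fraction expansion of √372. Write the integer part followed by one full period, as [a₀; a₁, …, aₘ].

a₀ = ⌊√372⌋ = 19.
With m₀=0, d₀=1 and mₖ₊₁ = dₖaₖ − mₖ, dₖ₊₁ = (n − mₖ₊₁²)/dₖ, aₖ₊₁ = ⌊(a₀+mₖ₊₁)/dₖ₊₁⌋:
  k=1: m=19, d=11, a=3
  k=2: m=14, d=16, a=2
  k=3: m=18, d=3, a=12
  k=4: m=18, d=16, a=2
  k=5: m=14, d=11, a=3
  k=6: m=19, d=1, a=38
d=1 and a=2a₀=38 at k=6, so the next step gives (m, d) = (19, 11) again — its k=1 value — and the period has length 6.

[19; 3, 2, 12, 2, 3, 38]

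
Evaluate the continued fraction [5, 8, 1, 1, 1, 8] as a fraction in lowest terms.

1151/225

Fold from the inside: start with 8/1.
  1 + 1/8 = 9/8
  1 + 8/9 = 17/9
  1 + 9/17 = 26/17
  8 + 17/26 = 225/26
  5 + 26/225 = 1151/225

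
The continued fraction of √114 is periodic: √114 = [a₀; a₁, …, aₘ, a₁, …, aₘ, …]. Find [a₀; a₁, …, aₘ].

[10; 1, 2, 10, 2, 1, 20]

a₀ = ⌊√114⌋ = 10.
With m₀=0, d₀=1 and mₖ₊₁ = dₖaₖ − mₖ, dₖ₊₁ = (n − mₖ₊₁²)/dₖ, aₖ₊₁ = ⌊(a₀+mₖ₊₁)/dₖ₊₁⌋:
  k=1: m=10, d=14, a=1
  k=2: m=4, d=7, a=2
  k=3: m=10, d=2, a=10
  k=4: m=10, d=7, a=2
  k=5: m=4, d=14, a=1
  k=6: m=10, d=1, a=20
d=1 and a=2a₀=20 at k=6, so the next step gives (m, d) = (10, 14) again — its k=1 value — and the period has length 6.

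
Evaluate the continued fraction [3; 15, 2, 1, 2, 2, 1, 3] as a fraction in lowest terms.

4711/1537

Fold from the inside: start with 3/1.
  1 + 1/3 = 4/3
  2 + 3/4 = 11/4
  2 + 4/11 = 26/11
  1 + 11/26 = 37/26
  2 + 26/37 = 100/37
  15 + 37/100 = 1537/100
  3 + 100/1537 = 4711/1537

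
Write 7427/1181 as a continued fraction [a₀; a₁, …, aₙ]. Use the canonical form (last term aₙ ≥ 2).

[6; 3, 2, 6, 3, 8]

7427 = 6·1181 + 341
1181 = 3·341 + 158
341 = 2·158 + 25
158 = 6·25 + 8
25 = 3·8 + 1
8 = 8·1 + 0  (stop)
So 7427/1181 = [6; 3, 2, 6, 3, 8].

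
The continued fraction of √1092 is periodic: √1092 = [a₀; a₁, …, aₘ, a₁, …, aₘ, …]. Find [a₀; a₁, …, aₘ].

[33; 22, 66]

a₀ = ⌊√1092⌋ = 33.
With m₀=0, d₀=1 and mₖ₊₁ = dₖaₖ − mₖ, dₖ₊₁ = (n − mₖ₊₁²)/dₖ, aₖ₊₁ = ⌊(a₀+mₖ₊₁)/dₖ₊₁⌋:
  k=1: m=33, d=3, a=22
  k=2: m=33, d=1, a=66
d=1 and a=2a₀=66 at k=2, so the next step gives (m, d) = (33, 3) again — its k=1 value — and the period has length 2.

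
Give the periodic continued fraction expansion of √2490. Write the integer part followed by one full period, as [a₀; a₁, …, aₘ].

[49; 1, 8, 1, 98]

a₀ = ⌊√2490⌋ = 49.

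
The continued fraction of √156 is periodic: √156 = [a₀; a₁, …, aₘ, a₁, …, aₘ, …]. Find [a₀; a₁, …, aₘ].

[12; 2, 24]

a₀ = ⌊√156⌋ = 12.
With m₀=0, d₀=1 and mₖ₊₁ = dₖaₖ − mₖ, dₖ₊₁ = (n − mₖ₊₁²)/dₖ, aₖ₊₁ = ⌊(a₀+mₖ₊₁)/dₖ₊₁⌋:
  k=1: m=12, d=12, a=2
  k=2: m=12, d=1, a=24
d=1 and a=2a₀=24 at k=2, so the next step gives (m, d) = (12, 12) again — its k=1 value — and the period has length 2.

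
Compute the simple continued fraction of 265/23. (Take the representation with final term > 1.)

[11; 1, 1, 11]

265 = 11×23 + 12
23 = 1×12 + 11
12 = 1×11 + 1
11 = 11×1 + 0  (stop)
So 265/23 = [11; 1, 1, 11].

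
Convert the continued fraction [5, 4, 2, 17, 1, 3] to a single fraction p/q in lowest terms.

Fold from the inside: start with 3/1.
  1 + 1/3 = 4/3
  17 + 3/4 = 71/4
  2 + 4/71 = 146/71
  4 + 71/146 = 655/146
  5 + 146/655 = 3421/655

3421/655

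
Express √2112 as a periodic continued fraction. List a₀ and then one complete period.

a₀ = ⌊√2112⌋ = 45.
With m₀=0, d₀=1 and mₖ₊₁ = dₖaₖ − mₖ, dₖ₊₁ = (n − mₖ₊₁²)/dₖ, aₖ₊₁ = ⌊(a₀+mₖ₊₁)/dₖ₊₁⌋:
  k=1: m=45, d=87, a=1
  k=2: m=42, d=4, a=21
  k=3: m=42, d=87, a=1
  k=4: m=45, d=1, a=90
d=1 and a=2a₀=90 at k=4, so the next step gives (m, d) = (45, 87) again — its k=1 value — and the period has length 4.

[45; 1, 21, 1, 90]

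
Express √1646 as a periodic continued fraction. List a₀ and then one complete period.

a₀ = ⌊√1646⌋ = 40.
With m₀=0, d₀=1 and mₖ₊₁ = dₖaₖ − mₖ, dₖ₊₁ = (n − mₖ₊₁²)/dₖ, aₖ₊₁ = ⌊(a₀+mₖ₊₁)/dₖ₊₁⌋:
  k=1: m=40, d=46, a=1
  k=2: m=6, d=35, a=1
  k=3: m=29, d=23, a=3
  k=4: m=40, d=2, a=40
  k=5: m=40, d=23, a=3
  k=6: m=29, d=35, a=1
  k=7: m=6, d=46, a=1
  k=8: m=40, d=1, a=80
d=1 and a=2a₀=80 at k=8, so the next step gives (m, d) = (40, 46) again — its k=1 value — and the period has length 8.

[40; 1, 1, 3, 40, 3, 1, 1, 80]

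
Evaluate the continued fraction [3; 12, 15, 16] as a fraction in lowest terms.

8965/2908

Using pₖ = aₖpₖ₋₁ + pₖ₋₂ and qₖ = aₖqₖ₋₁ + qₖ₋₂:
  k=0: a=3, p=3, q=1
  k=1: a=12, p=37, q=12
  k=2: a=15, p=558, q=181
  k=3: a=16, p=8965, q=2908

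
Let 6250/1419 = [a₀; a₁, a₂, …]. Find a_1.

2

6250 = 4·1419 + 574   →  a_0 = 4
1419 = 2·574 + 271   →  a_1 = 2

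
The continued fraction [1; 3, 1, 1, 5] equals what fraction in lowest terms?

50/39

Using pₖ = aₖpₖ₋₁ + pₖ₋₂ and qₖ = aₖqₖ₋₁ + qₖ₋₂:
  k=0: a=1, p=1, q=1
  k=1: a=3, p=4, q=3
  k=2: a=1, p=5, q=4
  k=3: a=1, p=9, q=7
  k=4: a=5, p=50, q=39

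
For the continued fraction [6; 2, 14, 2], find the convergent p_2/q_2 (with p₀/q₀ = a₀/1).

188/29

Using pₖ = aₖpₖ₋₁ + pₖ₋₂, qₖ = aₖqₖ₋₁ + qₖ₋₂ (with p₋₁=1, p₋₂=0, q₋₁=0, q₋₂=1):
  k=0: a=6, p=6, q=1
  k=1: a=2, p=13, q=2
  k=2: a=14, p=188, q=29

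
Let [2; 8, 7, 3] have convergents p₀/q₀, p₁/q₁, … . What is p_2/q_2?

Using pₖ = aₖpₖ₋₁ + pₖ₋₂, qₖ = aₖqₖ₋₁ + qₖ₋₂ (with p₋₁=1, p₋₂=0, q₋₁=0, q₋₂=1):
  k=0: a=2, p=2, q=1
  k=1: a=8, p=17, q=8
  k=2: a=7, p=121, q=57

121/57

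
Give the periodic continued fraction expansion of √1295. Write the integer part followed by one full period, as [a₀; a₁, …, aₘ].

[35; 1, 70]

a₀ = ⌊√1295⌋ = 35.
With m₀=0, d₀=1 and mₖ₊₁ = dₖaₖ − mₖ, dₖ₊₁ = (n − mₖ₊₁²)/dₖ, aₖ₊₁ = ⌊(a₀+mₖ₊₁)/dₖ₊₁⌋:
  k=1: m=35, d=70, a=1
  k=2: m=35, d=1, a=70
d=1 and a=2a₀=70 at k=2, so the next step gives (m, d) = (35, 70) again — its k=1 value — and the period has length 2.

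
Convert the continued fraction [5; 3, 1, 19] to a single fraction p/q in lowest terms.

Fold from the inside: start with 19/1.
  1 + 1/19 = 20/19
  3 + 19/20 = 79/20
  5 + 20/79 = 415/79

415/79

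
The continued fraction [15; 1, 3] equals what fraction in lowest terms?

63/4

Fold from the inside: start with 3/1.
  1 + 1/3 = 4/3
  15 + 3/4 = 63/4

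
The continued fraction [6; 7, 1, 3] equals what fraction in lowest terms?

190/31

Using pₖ = aₖpₖ₋₁ + pₖ₋₂ and qₖ = aₖqₖ₋₁ + qₖ₋₂:
  k=0: a=6, p=6, q=1
  k=1: a=7, p=43, q=7
  k=2: a=1, p=49, q=8
  k=3: a=3, p=190, q=31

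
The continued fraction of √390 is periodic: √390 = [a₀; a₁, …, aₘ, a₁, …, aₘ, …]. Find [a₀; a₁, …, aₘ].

a₀ = ⌊√390⌋ = 19.

[19; 1, 2, 1, 38]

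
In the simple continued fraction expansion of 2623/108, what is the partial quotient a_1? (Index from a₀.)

3

2623 = 24·108 + 31   →  a_0 = 24
108 = 3·31 + 15   →  a_1 = 3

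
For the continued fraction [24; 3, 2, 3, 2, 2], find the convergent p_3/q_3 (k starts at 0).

583/24

Using pₖ = aₖpₖ₋₁ + pₖ₋₂, qₖ = aₖqₖ₋₁ + qₖ₋₂ (with p₋₁=1, p₋₂=0, q₋₁=0, q₋₂=1):
  k=0: a=24, p=24, q=1
  k=1: a=3, p=73, q=3
  k=2: a=2, p=170, q=7
  k=3: a=3, p=583, q=24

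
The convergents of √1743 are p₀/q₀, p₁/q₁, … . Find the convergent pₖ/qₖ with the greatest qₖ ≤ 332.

13819/331

√1743 = [41; 1, 2, 1, 82, …] (period length 4).
Convergents:
  p_0/q_0 = 41/1
  p_1/q_1 = 42/1
  p_2/q_2 = 125/3
  p_3/q_3 = 167/4
  p_4/q_4 = 13819/331
  p_5/q_5 = 13986/335
q_4 = 331 ≤ 332 < 335 = q_5, so the answer is 13819/331.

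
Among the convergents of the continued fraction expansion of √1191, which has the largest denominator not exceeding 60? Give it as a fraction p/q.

1622/47

√1191 = [34; 1, 1, 22, 1, 1, 68, …] (period length 6).
Convergents:
  p_0/q_0 = 34/1
  p_1/q_1 = 35/1
  p_2/q_2 = 69/2
  p_3/q_3 = 1553/45
  p_4/q_4 = 1622/47
  p_5/q_5 = 3175/92
q_4 = 47 ≤ 60 < 92 = q_5, so the answer is 1622/47.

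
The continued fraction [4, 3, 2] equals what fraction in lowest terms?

30/7

Fold from the inside: start with 2/1.
  3 + 1/2 = 7/2
  4 + 2/7 = 30/7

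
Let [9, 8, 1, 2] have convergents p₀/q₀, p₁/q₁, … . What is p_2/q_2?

82/9

Using pₖ = aₖpₖ₋₁ + pₖ₋₂, qₖ = aₖqₖ₋₁ + qₖ₋₂ (with p₋₁=1, p₋₂=0, q₋₁=0, q₋₂=1):
  k=0: a=9, p=9, q=1
  k=1: a=8, p=73, q=8
  k=2: a=1, p=82, q=9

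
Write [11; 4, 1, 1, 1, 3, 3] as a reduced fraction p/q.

1873/167

Fold from the inside: start with 3/1.
  3 + 1/3 = 10/3
  1 + 3/10 = 13/10
  1 + 10/13 = 23/13
  1 + 13/23 = 36/23
  4 + 23/36 = 167/36
  11 + 36/167 = 1873/167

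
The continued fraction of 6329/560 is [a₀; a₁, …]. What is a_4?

3

6329 = 11·560 + 169   →  a_0 = 11
560 = 3·169 + 53   →  a_1 = 3
169 = 3·53 + 10   →  a_2 = 3
53 = 5·10 + 3   →  a_3 = 5
10 = 3·3 + 1   →  a_4 = 3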